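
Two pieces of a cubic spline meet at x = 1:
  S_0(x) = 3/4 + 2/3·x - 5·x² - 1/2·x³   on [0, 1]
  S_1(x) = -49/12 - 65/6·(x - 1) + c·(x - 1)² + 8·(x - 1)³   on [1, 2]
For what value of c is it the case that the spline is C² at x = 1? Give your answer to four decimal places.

-6.5000

S_0''(x) = -10 - 3·x, so S_0''(1) = -13. On the right, S_1''(1) = 2c, so c = -13/2.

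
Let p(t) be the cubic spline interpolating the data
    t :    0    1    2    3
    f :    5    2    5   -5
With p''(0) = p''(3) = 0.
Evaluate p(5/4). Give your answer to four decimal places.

2.8469

Put M_i = p'' at the i-th knot. Here h = (1, 1, 1) and Δ = (-3, 3, -10), so the interior equations h_(i-1)·M_(i-1) + 2(h_(i-1)+h_i)·M_i + h_i·M_(i+1) = 6(Δ_i − Δ_(i-1)) read
  1·M_0 + 4·M_1 + 1·M_2 = 6(Δ_1 - Δ_0) = 36
  1·M_1 + 4·M_2 + 1·M_3 = 6(Δ_2 - Δ_1) = -78
Natural end conditions: M_0 = M_3 = 0.
Solving the tridiagonal system: M_0 = 0, M_1 = 74/5, M_2 = -116/5, M_3 = 0.
On [1, 2], p(t) = 2 + 29/15·(t - 1) + 37/5·(t - 1)² - 19/3·(t - 1)³.
With (t - 1) = 1/4: p(5/4) = 911/320.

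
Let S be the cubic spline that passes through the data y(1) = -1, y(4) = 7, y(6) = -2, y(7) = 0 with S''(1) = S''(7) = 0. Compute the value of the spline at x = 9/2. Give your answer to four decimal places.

4.7344

Write M_i for S''(x_i). With h_i = 3, 2, 1 and divided differences Δ_i = 8/3, -9/2, 2, the continuity of S' gives the tridiagonal system
  3·M_0 + 10·M_1 + 2·M_2 = 6(Δ_1 - Δ_0) = -43
  2·M_1 + 6·M_2 + 1·M_3 = 6(Δ_2 - Δ_1) = 39
Natural end conditions: M_0 = M_3 = 0.
Solving the tridiagonal system: M_0 = 0, M_1 = -6, M_2 = 17/2, M_3 = 0.
On [4, 6], S(x) = 7 - 10/3·(x - 4) - 3·(x - 4)² + 29/24·(x - 4)³.
With (x - 4) = 1/2: S(9/2) = 303/64.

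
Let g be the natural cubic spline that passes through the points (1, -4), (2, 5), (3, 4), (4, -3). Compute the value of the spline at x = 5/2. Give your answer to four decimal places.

5.7000

Let m_i = g''(x_i). Step sizes h_i = 1, 1, 1; slopes of the chords Δ_i = (y_(i+1) - y_i)/h_i = 9, -1, -7.
  1·m_0 + 4·m_1 + 1·m_2 = 6(Δ_1 - Δ_0) = -60
  1·m_1 + 4·m_2 + 1·m_3 = 6(Δ_2 - Δ_1) = -36
Natural end conditions: m_0 = m_3 = 0.
Solving: m_0 = 0, m_1 = -68/5, m_2 = -28/5, m_3 = 0.
On [2, 3], g(x) = 5 + 67/15·(x - 2) - 34/5·(x - 2)² + 4/3·(x - 2)³.
With (x - 2) = 1/2: g(5/2) = 57/10.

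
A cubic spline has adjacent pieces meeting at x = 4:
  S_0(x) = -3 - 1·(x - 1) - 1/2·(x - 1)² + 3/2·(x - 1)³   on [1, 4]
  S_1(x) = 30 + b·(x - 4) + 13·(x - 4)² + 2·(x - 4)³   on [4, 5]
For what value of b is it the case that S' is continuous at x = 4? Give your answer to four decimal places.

S_0'(x) = -1 - 1·(x - 1) + 9/2·(x - 1)², so S_0'(4) = 73/2. On the right, S_1'(4) = b, so b = 73/2.

36.5000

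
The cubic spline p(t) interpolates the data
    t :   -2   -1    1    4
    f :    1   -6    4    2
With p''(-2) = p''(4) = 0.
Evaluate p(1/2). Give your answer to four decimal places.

0.6607

Write σ_i for p''(x_i). With h_i = 1, 2, 3 and divided differences Δ_i = -7, 5, -2/3, the continuity of p' gives the tridiagonal system
  1·σ_0 + 6·σ_1 + 2·σ_2 = 6(Δ_1 - Δ_0) = 72
  2·σ_1 + 10·σ_2 + 3·σ_3 = 6(Δ_2 - Δ_1) = -34
Natural end conditions: σ_0 = σ_3 = 0.
Solving the tridiagonal system: σ_0 = 0, σ_1 = 197/14, σ_2 = -87/14, σ_3 = 0.
On [-1, 1], p(t) = -6 - 97/42·(t + 1) + 197/28·(t + 1)² - 71/42·(t + 1)³.
With (t + 1) = 3/2: p(1/2) = 37/56.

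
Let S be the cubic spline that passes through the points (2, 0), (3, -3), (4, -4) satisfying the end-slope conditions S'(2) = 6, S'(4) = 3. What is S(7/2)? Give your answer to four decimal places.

-4.5313

Put m_i = S'' at the i-th knot. Here h = (1, 1) and Δ = (-3, -1), so the interior equations h_(i-1)·m_(i-1) + 2(h_(i-1)+h_i)·m_i + h_i·m_(i+1) = 6(Δ_i − Δ_(i-1)) read
  1·m_0 + 4·m_1 + 1·m_2 = 6(Δ_1 - Δ_0) = 12
Clamped end conditions give two more equations: 2h_0·m_0 + h_0·m_1 = 6(Δ_0 - S'(2)) = -54 and h_1·m_1 + 2h_1·m_2 = 6(S'(4) - Δ_1) = 24.
Forward elimination and back-substitution give m_0 = -63/2, m_1 = 9, m_2 = 15/2.
On [3, 4], S(t) = -3 - 21/4·(t - 3) + 9/2·(t - 3)² - 1/4·(t - 3)³.
With (t - 3) = 1/2: S(7/2) = -145/32.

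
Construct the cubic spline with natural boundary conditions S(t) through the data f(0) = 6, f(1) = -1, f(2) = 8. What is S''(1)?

24

With σ_i denoting the second derivative at x_i, h_i = 1, 1, and Δ_i = (y_(i+1) − y_i)/h_i = -7, 9:
  1·σ_0 + 4·σ_1 + 1·σ_2 = 6(Δ_1 - Δ_0) = 96
Natural end conditions: σ_0 = σ_2 = 0.
Hence σ_0 = 0, σ_1 = 24, σ_2 = 0.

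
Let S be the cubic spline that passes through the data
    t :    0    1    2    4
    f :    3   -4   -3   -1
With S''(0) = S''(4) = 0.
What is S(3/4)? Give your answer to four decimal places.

Put m_i = S'' at the i-th knot. Here h = (1, 1, 2) and Δ = (-7, 1, 1), so the interior equations h_(i-1)·m_(i-1) + 2(h_(i-1)+h_i)·m_i + h_i·m_(i+1) = 6(Δ_i − Δ_(i-1)) read
  1·m_0 + 4·m_1 + 1·m_2 = 6(Δ_1 - Δ_0) = 48
  1·m_1 + 6·m_2 + 2·m_3 = 6(Δ_2 - Δ_1) = 0
Natural end conditions: m_0 = m_3 = 0.
Solving: m_0 = 0, m_1 = 288/23, m_2 = -48/23, m_3 = 0.
On [0, 1], S(t) = 3 - 209/23·t + 0·t² + 48/23·t³.
With t = 3/4: S(3/4) = -135/46.

-2.9348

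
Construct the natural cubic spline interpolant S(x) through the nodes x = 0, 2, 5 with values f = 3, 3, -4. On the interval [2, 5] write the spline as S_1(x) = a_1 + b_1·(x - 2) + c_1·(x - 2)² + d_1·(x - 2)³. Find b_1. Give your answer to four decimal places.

-0.9333

Let M_i = S''(x_i). Step sizes h_i = 2, 3; slopes of the chords Δ_i = (y_(i+1) - y_i)/h_i = 0, -7/3.
  2·M_0 + 10·M_1 + 3·M_2 = 6(Δ_1 - Δ_0) = -14
Natural end conditions: M_0 = M_2 = 0.
Hence M_0 = 0, M_1 = -7/5, M_2 = 0.
On [2, 5], with S_1(x) = a_1 + b_1·(x - 2) + c_1·(x - 2)² + d_1·(x - 2)³: c_1 = M_1/2 = -7/10, d_1 = (M_2 - M_1)/(6h_1) = 7/90, b_1 = Δ_1 - h_1(2M_1 + M_2)/6 = -14/15.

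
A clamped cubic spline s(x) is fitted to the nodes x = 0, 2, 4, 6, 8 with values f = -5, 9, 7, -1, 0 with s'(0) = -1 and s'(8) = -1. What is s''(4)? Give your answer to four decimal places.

Write M_i for s''(x_i). With h_i = 2, 2, 2, 2 and divided differences Δ_i = 7, -1, -4, 1/2, the continuity of s' gives the tridiagonal system
  2·M_0 + 8·M_1 + 2·M_2 = 6(Δ_1 - Δ_0) = -48
  2·M_1 + 8·M_2 + 2·M_3 = 6(Δ_2 - Δ_1) = -18
  2·M_2 + 8·M_3 + 2·M_4 = 6(Δ_3 - Δ_2) = 27
Clamped end conditions give two more equations: 2h_0·M_0 + h_0·M_1 = 6(Δ_0 - s'(0)) = 48 and h_3·M_3 + 2h_3·M_4 = 6(s'(8) - Δ_3) = -9.
Solving the tridiagonal system: M_0 = 1905/112, M_1 = -561/56, M_2 = -15/16, M_3 = 267/56, M_4 = -519/112.

-0.9375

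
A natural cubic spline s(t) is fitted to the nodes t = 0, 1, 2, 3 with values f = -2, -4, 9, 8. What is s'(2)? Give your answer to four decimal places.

8.4667

Put M_i = s'' at the i-th knot. Here h = (1, 1, 1) and Δ = (-2, 13, -1), so the interior equations h_(i-1)·M_(i-1) + 2(h_(i-1)+h_i)·M_i + h_i·M_(i+1) = 6(Δ_i − Δ_(i-1)) read
  1·M_0 + 4·M_1 + 1·M_2 = 6(Δ_1 - Δ_0) = 90
  1·M_1 + 4·M_2 + 1·M_3 = 6(Δ_2 - Δ_1) = -84
Natural end conditions: M_0 = M_3 = 0.
Hence M_0 = 0, M_1 = 148/5, M_2 = -142/5, M_3 = 0.
On [2, 3], s'(t) = b_2 + 2c_2·(t - 2) + 3d_2·(t - 2)² with b_2 = Δ_2 - h_2(2M_2 + M_3)/6 = 127/15, c_2 = M_2/2 = -71/5, d_2 = (M_3 - M_2)/(6h_2) = 71/15. So s'(2) = 127/15.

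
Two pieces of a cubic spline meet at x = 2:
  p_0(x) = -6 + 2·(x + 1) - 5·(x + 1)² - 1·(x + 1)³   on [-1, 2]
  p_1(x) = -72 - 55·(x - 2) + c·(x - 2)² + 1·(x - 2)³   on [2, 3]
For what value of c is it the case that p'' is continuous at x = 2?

p_0''(x) = -10 - 6·(x + 1), so p_0''(2) = -28. On the right, p_1''(2) = 2c, so c = -14.

-14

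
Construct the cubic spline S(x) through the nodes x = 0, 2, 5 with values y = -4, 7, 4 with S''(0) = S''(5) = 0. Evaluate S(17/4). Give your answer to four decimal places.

Let M_i = S''(x_i). Step sizes h_i = 2, 3; slopes of the chords Δ_i = (y_(i+1) - y_i)/h_i = 11/2, -1.
  2·M_0 + 10·M_1 + 3·M_2 = 6(Δ_1 - Δ_0) = -39
Natural end conditions: M_0 = M_2 = 0.
Solving the tridiagonal system: M_0 = 0, M_1 = -39/10, M_2 = 0.
On [2, 5], S(x) = 7 + 29/10·(x - 2) - 39/20·(x - 2)² + 13/60·(x - 2)³.
With (x - 2) = 9/4: S(17/4) = 1567/256.

6.1211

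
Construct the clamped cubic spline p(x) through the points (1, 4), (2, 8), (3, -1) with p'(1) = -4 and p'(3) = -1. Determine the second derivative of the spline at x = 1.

45

Let M_i = p''(x_i). Step sizes h_i = 1, 1; slopes of the chords Δ_i = (y_(i+1) - y_i)/h_i = 4, -9.
  1·M_0 + 4·M_1 + 1·M_2 = 6(Δ_1 - Δ_0) = -78
Clamped end conditions give two more equations: 2h_0·M_0 + h_0·M_1 = 6(Δ_0 - p'(1)) = 48 and h_1·M_1 + 2h_1·M_2 = 6(p'(3) - Δ_1) = 48.
Hence M_0 = 45, M_1 = -42, M_2 = 45.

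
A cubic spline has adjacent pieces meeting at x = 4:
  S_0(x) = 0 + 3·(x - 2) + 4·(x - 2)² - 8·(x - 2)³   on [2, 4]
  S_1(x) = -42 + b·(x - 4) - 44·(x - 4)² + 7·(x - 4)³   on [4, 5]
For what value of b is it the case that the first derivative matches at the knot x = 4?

S_0'(x) = 3 + 8·(x - 2) - 24·(x - 2)², so S_0'(4) = -77. On the right, S_1'(4) = b, so b = -77.

-77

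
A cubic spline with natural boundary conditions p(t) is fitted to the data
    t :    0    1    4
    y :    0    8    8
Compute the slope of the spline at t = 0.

9

Let m_i = p''(x_i). Step sizes h_i = 1, 3; slopes of the chords Δ_i = (y_(i+1) - y_i)/h_i = 8, 0.
  1·m_0 + 8·m_1 + 3·m_2 = 6(Δ_1 - Δ_0) = -48
Natural end conditions: m_0 = m_2 = 0.
Solving the tridiagonal system: m_0 = 0, m_1 = -6, m_2 = 0.
On [0, 1], p'(t) = b_0 + 2c_0·t + 3d_0·t² with b_0 = Δ_0 - h_0(2m_0 + m_1)/6 = 9, c_0 = m_0/2 = 0, d_0 = (m_1 - m_0)/(6h_0) = -1. So p'(0) = 9.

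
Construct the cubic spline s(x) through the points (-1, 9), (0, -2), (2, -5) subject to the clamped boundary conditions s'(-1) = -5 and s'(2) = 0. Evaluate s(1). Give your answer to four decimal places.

Put M_i = s'' at the i-th knot. Here h = (1, 2) and Δ = (-11, -3/2), so the interior equations h_(i-1)·M_(i-1) + 2(h_(i-1)+h_i)·M_i + h_i·M_(i+1) = 6(Δ_i − Δ_(i-1)) read
  1·M_0 + 6·M_1 + 2·M_2 = 6(Δ_1 - Δ_0) = 57
Clamped end conditions give two more equations: 2h_0·M_0 + h_0·M_1 = 6(Δ_0 - s'(-1)) = -36 and h_1·M_1 + 2h_1·M_2 = 6(s'(2) - Δ_1) = 9.
Solving the tridiagonal system: M_0 = -155/6, M_1 = 47/3, M_2 = -67/12.
On [0, 2], s(x) = -2 - 121/12·x + 47/6·x² - 85/48·x³.
With x = 1: s(1) = -289/48.

-6.0208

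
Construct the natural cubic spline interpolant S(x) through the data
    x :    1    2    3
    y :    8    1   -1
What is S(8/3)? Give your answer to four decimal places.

-0.7037

Put M_i = S'' at the i-th knot. Here h = (1, 1) and Δ = (-7, -2), so the interior equations h_(i-1)·M_(i-1) + 2(h_(i-1)+h_i)·M_i + h_i·M_(i+1) = 6(Δ_i − Δ_(i-1)) read
  1·M_0 + 4·M_1 + 1·M_2 = 6(Δ_1 - Δ_0) = 30
Natural end conditions: M_0 = M_2 = 0.
Solving: M_0 = 0, M_1 = 15/2, M_2 = 0.
On [2, 3], S(x) = 1 - 9/2·(x - 2) + 15/4·(x - 2)² - 5/4·(x - 2)³.
With (x - 2) = 2/3: S(8/3) = -19/27.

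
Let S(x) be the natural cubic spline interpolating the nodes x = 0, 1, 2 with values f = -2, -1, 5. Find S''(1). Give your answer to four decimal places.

7.5000

Put M_i = S'' at the i-th knot. Here h = (1, 1) and Δ = (1, 6), so the interior equations h_(i-1)·M_(i-1) + 2(h_(i-1)+h_i)·M_i + h_i·M_(i+1) = 6(Δ_i − Δ_(i-1)) read
  1·M_0 + 4·M_1 + 1·M_2 = 6(Δ_1 - Δ_0) = 30
Natural end conditions: M_0 = M_2 = 0.
Solving the tridiagonal system: M_0 = 0, M_1 = 15/2, M_2 = 0.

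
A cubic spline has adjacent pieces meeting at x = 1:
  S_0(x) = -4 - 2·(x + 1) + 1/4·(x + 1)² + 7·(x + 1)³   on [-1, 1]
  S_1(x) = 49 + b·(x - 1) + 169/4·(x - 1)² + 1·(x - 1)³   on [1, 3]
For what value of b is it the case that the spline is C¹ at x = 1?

83

S_0'(x) = -2 + 1/2·(x + 1) + 21·(x + 1)², so S_0'(1) = 83. On the right, S_1'(1) = b, so b = 83.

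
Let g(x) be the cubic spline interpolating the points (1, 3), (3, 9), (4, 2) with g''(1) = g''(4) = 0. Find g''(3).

-10

Put M_i = g'' at the i-th knot. Here h = (2, 1) and Δ = (3, -7), so the interior equations h_(i-1)·M_(i-1) + 2(h_(i-1)+h_i)·M_i + h_i·M_(i+1) = 6(Δ_i − Δ_(i-1)) read
  2·M_0 + 6·M_1 + 1·M_2 = 6(Δ_1 - Δ_0) = -60
Natural end conditions: M_0 = M_2 = 0.
Forward elimination and back-substitution give M_0 = 0, M_1 = -10, M_2 = 0.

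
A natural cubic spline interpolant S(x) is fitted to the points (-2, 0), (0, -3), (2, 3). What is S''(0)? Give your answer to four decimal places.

3.3750

With m_i denoting the second derivative at x_i, h_i = 2, 2, and Δ_i = (y_(i+1) − y_i)/h_i = -3/2, 3:
  2·m_0 + 8·m_1 + 2·m_2 = 6(Δ_1 - Δ_0) = 27
Natural end conditions: m_0 = m_2 = 0.
Hence m_0 = 0, m_1 = 27/8, m_2 = 0.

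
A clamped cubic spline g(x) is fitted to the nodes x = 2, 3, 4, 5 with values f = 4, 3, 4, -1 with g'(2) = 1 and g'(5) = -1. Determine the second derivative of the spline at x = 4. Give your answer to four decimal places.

-16.5333

Put m_i = g'' at the i-th knot. Here h = (1, 1, 1) and Δ = (-1, 1, -5), so the interior equations h_(i-1)·m_(i-1) + 2(h_(i-1)+h_i)·m_i + h_i·m_(i+1) = 6(Δ_i − Δ_(i-1)) read
  1·m_0 + 4·m_1 + 1·m_2 = 6(Δ_1 - Δ_0) = 12
  1·m_1 + 4·m_2 + 1·m_3 = 6(Δ_2 - Δ_1) = -36
Clamped end conditions give two more equations: 2h_0·m_0 + h_0·m_1 = 6(Δ_0 - g'(2)) = -12 and h_2·m_2 + 2h_2·m_3 = 6(g'(5) - Δ_2) = 24.
Solving the tridiagonal system: m_0 = -164/15, m_1 = 148/15, m_2 = -248/15, m_3 = 304/15.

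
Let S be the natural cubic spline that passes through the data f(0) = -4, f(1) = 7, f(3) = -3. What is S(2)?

Let M_i = S''(x_i). Step sizes h_i = 1, 2; slopes of the chords Δ_i = (y_(i+1) - y_i)/h_i = 11, -5.
  1·M_0 + 6·M_1 + 2·M_2 = 6(Δ_1 - Δ_0) = -96
Natural end conditions: M_0 = M_2 = 0.
Hence M_0 = 0, M_1 = -16, M_2 = 0.
On [1, 3], S(x) = 7 + 17/3·(x - 1) - 8·(x - 1)² + 4/3·(x - 1)³.
With (x - 1) = 1: S(2) = 6.

6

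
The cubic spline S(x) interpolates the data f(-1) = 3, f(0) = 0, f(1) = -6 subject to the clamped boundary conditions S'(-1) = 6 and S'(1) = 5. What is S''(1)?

37

Put M_i = S'' at the i-th knot. Here h = (1, 1) and Δ = (-3, -6), so the interior equations h_(i-1)·M_(i-1) + 2(h_(i-1)+h_i)·M_i + h_i·M_(i+1) = 6(Δ_i − Δ_(i-1)) read
  1·M_0 + 4·M_1 + 1·M_2 = 6(Δ_1 - Δ_0) = -18
Clamped end conditions give two more equations: 2h_0·M_0 + h_0·M_1 = 6(Δ_0 - S'(-1)) = -54 and h_1·M_1 + 2h_1·M_2 = 6(S'(1) - Δ_1) = 66.
Forward elimination and back-substitution give M_0 = -23, M_1 = -8, M_2 = 37.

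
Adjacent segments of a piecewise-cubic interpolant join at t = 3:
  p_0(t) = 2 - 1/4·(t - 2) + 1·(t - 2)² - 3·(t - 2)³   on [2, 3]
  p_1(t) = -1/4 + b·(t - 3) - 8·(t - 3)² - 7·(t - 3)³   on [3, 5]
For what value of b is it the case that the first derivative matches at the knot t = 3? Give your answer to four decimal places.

-7.2500

p_0'(t) = -1/4 + 2·(t - 2) - 9·(t - 2)², so p_0'(3) = -29/4. On the right, p_1'(3) = b, so b = -29/4.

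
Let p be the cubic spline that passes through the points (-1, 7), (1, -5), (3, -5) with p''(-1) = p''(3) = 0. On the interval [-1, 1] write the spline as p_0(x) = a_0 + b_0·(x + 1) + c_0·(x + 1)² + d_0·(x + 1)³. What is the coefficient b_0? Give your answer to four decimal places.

-7.5000

Let M_i = p''(x_i). Step sizes h_i = 2, 2; slopes of the chords Δ_i = (y_(i+1) - y_i)/h_i = -6, 0.
  2·M_0 + 8·M_1 + 2·M_2 = 6(Δ_1 - Δ_0) = 36
Natural end conditions: M_0 = M_2 = 0.
Solving the tridiagonal system: M_0 = 0, M_1 = 9/2, M_2 = 0.
On [-1, 1], with p_0(x) = a_0 + b_0·(x + 1) + c_0·(x + 1)² + d_0·(x + 1)³: c_0 = M_0/2 = 0, d_0 = (M_1 - M_0)/(6h_0) = 3/8, b_0 = Δ_0 - h_0(2M_0 + M_1)/6 = -15/2.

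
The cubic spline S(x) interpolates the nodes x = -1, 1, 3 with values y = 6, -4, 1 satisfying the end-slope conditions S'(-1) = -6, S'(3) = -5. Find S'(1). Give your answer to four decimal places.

Let M_i = S''(x_i). Step sizes h_i = 2, 2; slopes of the chords Δ_i = (y_(i+1) - y_i)/h_i = -5, 5/2.
  2·M_0 + 8·M_1 + 2·M_2 = 6(Δ_1 - Δ_0) = 45
Clamped end conditions give two more equations: 2h_0·M_0 + h_0·M_1 = 6(Δ_0 - S'(-1)) = 6 and h_1·M_1 + 2h_1·M_2 = 6(S'(3) - Δ_1) = -45.
Solving the tridiagonal system: M_0 = -31/8, M_1 = 43/4, M_2 = -133/8.
On [1, 3], S'(x) = b_1 + 2c_1·(x - 1) + 3d_1·(x - 1)² with b_1 = Δ_1 - h_1(2M_1 + M_2)/6 = 7/8, c_1 = M_1/2 = 43/8, d_1 = (M_2 - M_1)/(6h_1) = -73/32. So S'(1) = 7/8.

0.8750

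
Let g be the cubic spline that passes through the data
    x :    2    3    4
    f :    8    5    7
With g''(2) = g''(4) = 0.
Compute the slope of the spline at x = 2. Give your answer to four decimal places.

Write M_i for g''(x_i). With h_i = 1, 1 and divided differences Δ_i = -3, 2, the continuity of g' gives the tridiagonal system
  1·M_0 + 4·M_1 + 1·M_2 = 6(Δ_1 - Δ_0) = 30
Natural end conditions: M_0 = M_2 = 0.
Solving the tridiagonal system: M_0 = 0, M_1 = 15/2, M_2 = 0.
On [2, 3], g'(x) = b_0 + 2c_0·(x - 2) + 3d_0·(x - 2)² with b_0 = Δ_0 - h_0(2M_0 + M_1)/6 = -17/4, c_0 = M_0/2 = 0, d_0 = (M_1 - M_0)/(6h_0) = 5/4. So g'(2) = -17/4.

-4.2500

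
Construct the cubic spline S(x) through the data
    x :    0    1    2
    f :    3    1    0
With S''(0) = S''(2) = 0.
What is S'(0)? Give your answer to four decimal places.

-2.2500

Write σ_i for S''(x_i). With h_i = 1, 1 and divided differences Δ_i = -2, -1, the continuity of S' gives the tridiagonal system
  1·σ_0 + 4·σ_1 + 1·σ_2 = 6(Δ_1 - Δ_0) = 6
Natural end conditions: σ_0 = σ_2 = 0.
Solving: σ_0 = 0, σ_1 = 3/2, σ_2 = 0.
On [0, 1], S'(x) = b_0 + 2c_0·x + 3d_0·x² with b_0 = Δ_0 - h_0(2σ_0 + σ_1)/6 = -9/4, c_0 = σ_0/2 = 0, d_0 = (σ_1 - σ_0)/(6h_0) = 1/4. So S'(0) = -9/4.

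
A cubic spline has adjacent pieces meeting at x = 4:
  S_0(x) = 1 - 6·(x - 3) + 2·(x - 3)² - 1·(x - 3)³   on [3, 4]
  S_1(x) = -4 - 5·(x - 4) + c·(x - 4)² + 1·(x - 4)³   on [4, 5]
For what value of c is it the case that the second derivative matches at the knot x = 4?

S_0''(x) = 4 - 6·(x - 3), so S_0''(4) = -2. On the right, S_1''(4) = 2c, so c = -1.

-1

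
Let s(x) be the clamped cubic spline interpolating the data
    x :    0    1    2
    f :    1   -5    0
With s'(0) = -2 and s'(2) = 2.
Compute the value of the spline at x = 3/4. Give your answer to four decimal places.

Write M_i for s''(x_i). With h_i = 1, 1 and divided differences Δ_i = -6, 5, the continuity of s' gives the tridiagonal system
  1·M_0 + 4·M_1 + 1·M_2 = 6(Δ_1 - Δ_0) = 66
Clamped end conditions give two more equations: 2h_0·M_0 + h_0·M_1 = 6(Δ_0 - s'(0)) = -24 and h_1·M_1 + 2h_1·M_2 = 6(s'(2) - Δ_1) = -18.
Forward elimination and back-substitution give M_0 = -53/2, M_1 = 29, M_2 = -47/2.
On [0, 1], s(x) = 1 - 2·x - 53/4·x² + 37/4·x³.
With x = 3/4: s(3/4) = -1037/256.

-4.0508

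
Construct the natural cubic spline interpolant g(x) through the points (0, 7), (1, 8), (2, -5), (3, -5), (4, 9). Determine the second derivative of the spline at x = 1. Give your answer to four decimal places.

-26.5714

Write σ_i for g''(x_i). With h_i = 1, 1, 1, 1 and divided differences Δ_i = 1, -13, 0, 14, the continuity of g' gives the tridiagonal system
  1·σ_0 + 4·σ_1 + 1·σ_2 = 6(Δ_1 - Δ_0) = -84
  1·σ_1 + 4·σ_2 + 1·σ_3 = 6(Δ_2 - Δ_1) = 78
  1·σ_2 + 4·σ_3 + 1·σ_4 = 6(Δ_3 - Δ_2) = 84
Natural end conditions: σ_0 = σ_4 = 0.
Solving the tridiagonal system: σ_0 = 0, σ_1 = -186/7, σ_2 = 156/7, σ_3 = 108/7, σ_4 = 0.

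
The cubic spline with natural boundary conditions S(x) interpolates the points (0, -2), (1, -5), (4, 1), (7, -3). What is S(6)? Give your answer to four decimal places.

Let M_i = S''(x_i). Step sizes h_i = 1, 3, 3; slopes of the chords Δ_i = (y_(i+1) - y_i)/h_i = -3, 2, -4/3.
  1·M_0 + 8·M_1 + 3·M_2 = 6(Δ_1 - Δ_0) = 30
  3·M_1 + 12·M_2 + 3·M_3 = 6(Δ_2 - Δ_1) = -20
Natural end conditions: M_0 = M_3 = 0.
Solving the tridiagonal system: M_0 = 0, M_1 = 140/29, M_2 = -250/87, M_3 = 0.
On [4, 7], S(x) = 1 + 134/87·(x - 4) - 125/87·(x - 4)² + 125/783·(x - 4)³.
With (x - 4) = 2: S(6) = -305/783.

-0.3895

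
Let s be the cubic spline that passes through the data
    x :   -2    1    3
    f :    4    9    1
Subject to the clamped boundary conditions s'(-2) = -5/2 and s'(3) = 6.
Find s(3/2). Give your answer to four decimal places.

Put M_i = s'' at the i-th knot. Here h = (3, 2) and Δ = (5/3, -4), so the interior equations h_(i-1)·M_(i-1) + 2(h_(i-1)+h_i)·M_i + h_i·M_(i+1) = 6(Δ_i − Δ_(i-1)) read
  3·M_0 + 10·M_1 + 2·M_2 = 6(Δ_1 - Δ_0) = -34
Clamped end conditions give two more equations: 2h_0·M_0 + h_0·M_1 = 6(Δ_0 - s'(-2)) = 25 and h_1·M_1 + 2h_1·M_2 = 6(s'(3) - Δ_1) = 60.
Solving: M_0 = 139/15, M_1 = -51/5, M_2 = 201/10.
On [1, 3], s(x) = 9 - 39/10·(x - 1) - 51/10·(x - 1)² + 101/40·(x - 1)³.
With (x - 1) = 1/2: s(3/2) = 1949/320.

6.0906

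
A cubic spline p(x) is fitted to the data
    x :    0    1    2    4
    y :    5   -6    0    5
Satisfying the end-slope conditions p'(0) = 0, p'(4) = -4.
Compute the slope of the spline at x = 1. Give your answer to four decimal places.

-6.2500

With M_i denoting the second derivative at x_i, h_i = 1, 1, 2, and Δ_i = (y_(i+1) − y_i)/h_i = -11, 6, 5/2:
  1·M_0 + 4·M_1 + 1·M_2 = 6(Δ_1 - Δ_0) = 102
  1·M_1 + 6·M_2 + 2·M_3 = 6(Δ_2 - Δ_1) = -21
Clamped end conditions give two more equations: 2h_0·M_0 + h_0·M_1 = 6(Δ_0 - p'(0)) = -66 and h_2·M_2 + 2h_2·M_3 = 6(p'(4) - Δ_2) = -39.
Hence M_0 = -107/2, M_1 = 41, M_2 = -17/2, M_3 = -11/2.
On [1, 2], p'(x) = b_1 + 2c_1·(x - 1) + 3d_1·(x - 1)² with b_1 = Δ_1 - h_1(2M_1 + M_2)/6 = -25/4, c_1 = M_1/2 = 41/2, d_1 = (M_2 - M_1)/(6h_1) = -33/4. So p'(1) = -25/4.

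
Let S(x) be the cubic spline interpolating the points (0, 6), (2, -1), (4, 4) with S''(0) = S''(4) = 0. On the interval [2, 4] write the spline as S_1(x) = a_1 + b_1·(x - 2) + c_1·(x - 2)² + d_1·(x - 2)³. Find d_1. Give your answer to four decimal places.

-0.3750

Let M_i = S''(x_i). Step sizes h_i = 2, 2; slopes of the chords Δ_i = (y_(i+1) - y_i)/h_i = -7/2, 5/2.
  2·M_0 + 8·M_1 + 2·M_2 = 6(Δ_1 - Δ_0) = 36
Natural end conditions: M_0 = M_2 = 0.
Solving the tridiagonal system: M_0 = 0, M_1 = 9/2, M_2 = 0.
On [2, 4], with S_1(x) = a_1 + b_1·(x - 2) + c_1·(x - 2)² + d_1·(x - 2)³: c_1 = M_1/2 = 9/4, d_1 = (M_2 - M_1)/(6h_1) = -3/8, b_1 = Δ_1 - h_1(2M_1 + M_2)/6 = -1/2.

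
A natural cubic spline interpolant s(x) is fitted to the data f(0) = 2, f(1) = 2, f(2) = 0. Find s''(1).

With M_i denoting the second derivative at x_i, h_i = 1, 1, and Δ_i = (y_(i+1) − y_i)/h_i = 0, -2:
  1·M_0 + 4·M_1 + 1·M_2 = 6(Δ_1 - Δ_0) = -12
Natural end conditions: M_0 = M_2 = 0.
Solving: M_0 = 0, M_1 = -3, M_2 = 0.

-3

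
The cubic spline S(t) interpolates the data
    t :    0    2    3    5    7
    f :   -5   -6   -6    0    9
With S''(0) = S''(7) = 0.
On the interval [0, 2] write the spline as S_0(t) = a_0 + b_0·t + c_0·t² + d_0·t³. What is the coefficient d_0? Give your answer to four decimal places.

0.0020

Write M_i for S''(x_i). With h_i = 2, 1, 2, 2 and divided differences Δ_i = -1/2, 0, 3, 9/2, the continuity of S' gives the tridiagonal system
  2·M_0 + 6·M_1 + 1·M_2 = 6(Δ_1 - Δ_0) = 3
  1·M_1 + 6·M_2 + 2·M_3 = 6(Δ_2 - Δ_1) = 18
  2·M_2 + 8·M_3 + 2·M_4 = 6(Δ_3 - Δ_2) = 9
Natural end conditions: M_0 = M_4 = 0.
Solving the tridiagonal system: M_0 = 0, M_1 = 3/128, M_2 = 183/64, M_3 = 105/256, M_4 = 0.
On [0, 2], with S_0(t) = a_0 + b_0·t + c_0·t² + d_0·t³: c_0 = M_0/2 = 0, d_0 = (M_1 - M_0)/(6h_0) = 1/512, b_0 = Δ_0 - h_0(2M_0 + M_1)/6 = -65/128.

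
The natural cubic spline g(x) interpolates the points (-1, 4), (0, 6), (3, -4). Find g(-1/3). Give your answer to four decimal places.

5.5802

Write σ_i for g''(x_i). With h_i = 1, 3 and divided differences Δ_i = 2, -10/3, the continuity of g' gives the tridiagonal system
  1·σ_0 + 8·σ_1 + 3·σ_2 = 6(Δ_1 - Δ_0) = -32
Natural end conditions: σ_0 = σ_2 = 0.
Hence σ_0 = 0, σ_1 = -4, σ_2 = 0.
On [-1, 0], g(x) = 4 + 8/3·(x + 1) + 0·(x + 1)² - 2/3·(x + 1)³.
With (x + 1) = 2/3: g(-1/3) = 452/81.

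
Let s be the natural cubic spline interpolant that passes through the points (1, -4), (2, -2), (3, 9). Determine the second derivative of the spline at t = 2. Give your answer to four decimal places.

13.5000

Write m_i for s''(x_i). With h_i = 1, 1 and divided differences Δ_i = 2, 11, the continuity of s' gives the tridiagonal system
  1·m_0 + 4·m_1 + 1·m_2 = 6(Δ_1 - Δ_0) = 54
Natural end conditions: m_0 = m_2 = 0.
Forward elimination and back-substitution give m_0 = 0, m_1 = 27/2, m_2 = 0.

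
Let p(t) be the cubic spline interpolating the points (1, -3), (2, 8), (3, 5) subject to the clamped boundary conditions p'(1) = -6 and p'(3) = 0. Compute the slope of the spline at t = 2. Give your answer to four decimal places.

Write σ_i for p''(x_i). With h_i = 1, 1 and divided differences Δ_i = 11, -3, the continuity of p' gives the tridiagonal system
  1·σ_0 + 4·σ_1 + 1·σ_2 = 6(Δ_1 - Δ_0) = -84
Clamped end conditions give two more equations: 2h_0·σ_0 + h_0·σ_1 = 6(Δ_0 - p'(1)) = 102 and h_1·σ_1 + 2h_1·σ_2 = 6(p'(3) - Δ_1) = 18.
Forward elimination and back-substitution give σ_0 = 75, σ_1 = -48, σ_2 = 33.
On [2, 3], p'(t) = b_1 + 2c_1·(t - 2) + 3d_1·(t - 2)² with b_1 = Δ_1 - h_1(2σ_1 + σ_2)/6 = 15/2, c_1 = σ_1/2 = -24, d_1 = (σ_2 - σ_1)/(6h_1) = 27/2. So p'(2) = 15/2.

7.5000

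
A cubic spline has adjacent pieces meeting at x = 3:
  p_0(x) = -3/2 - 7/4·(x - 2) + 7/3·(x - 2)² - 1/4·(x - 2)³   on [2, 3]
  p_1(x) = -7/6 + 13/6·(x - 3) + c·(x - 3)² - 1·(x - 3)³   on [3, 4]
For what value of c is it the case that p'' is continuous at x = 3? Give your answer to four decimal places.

1.5833

p_0''(x) = 14/3 - 3/2·(x - 2), so p_0''(3) = 19/6. On the right, p_1''(3) = 2c, so c = 19/12.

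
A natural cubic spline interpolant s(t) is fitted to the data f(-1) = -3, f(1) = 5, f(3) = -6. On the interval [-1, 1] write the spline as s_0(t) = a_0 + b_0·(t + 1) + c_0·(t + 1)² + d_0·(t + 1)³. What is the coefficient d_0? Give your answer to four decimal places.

-0.5938

With σ_i denoting the second derivative at x_i, h_i = 2, 2, and Δ_i = (y_(i+1) − y_i)/h_i = 4, -11/2:
  2·σ_0 + 8·σ_1 + 2·σ_2 = 6(Δ_1 - Δ_0) = -57
Natural end conditions: σ_0 = σ_2 = 0.
Forward elimination and back-substitution give σ_0 = 0, σ_1 = -57/8, σ_2 = 0.
On [-1, 1], with s_0(t) = a_0 + b_0·(t + 1) + c_0·(t + 1)² + d_0·(t + 1)³: c_0 = σ_0/2 = 0, d_0 = (σ_1 - σ_0)/(6h_0) = -19/32, b_0 = Δ_0 - h_0(2σ_0 + σ_1)/6 = 51/8.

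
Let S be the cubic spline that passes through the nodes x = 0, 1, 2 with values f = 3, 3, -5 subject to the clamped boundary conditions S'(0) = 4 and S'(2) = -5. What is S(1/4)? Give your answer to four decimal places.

With M_i denoting the second derivative at x_i, h_i = 1, 1, and Δ_i = (y_(i+1) − y_i)/h_i = 0, -8:
  1·M_0 + 4·M_1 + 1·M_2 = 6(Δ_1 - Δ_0) = -48
Clamped end conditions give two more equations: 2h_0·M_0 + h_0·M_1 = 6(Δ_0 - S'(0)) = -24 and h_1·M_1 + 2h_1·M_2 = 6(S'(2) - Δ_1) = 18.
Hence M_0 = -9/2, M_1 = -15, M_2 = 33/2.
On [0, 1], S(x) = 3 + 4·x - 9/4·x² - 7/4·x³.
With x = 1/4: S(1/4) = 981/256.

3.8320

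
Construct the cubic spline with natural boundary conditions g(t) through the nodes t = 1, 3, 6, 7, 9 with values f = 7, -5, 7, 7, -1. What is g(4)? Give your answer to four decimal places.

-2.8109

With M_i denoting the second derivative at x_i, h_i = 2, 3, 1, 2, and Δ_i = (y_(i+1) − y_i)/h_i = -6, 4, 0, -4:
  2·M_0 + 10·M_1 + 3·M_2 = 6(Δ_1 - Δ_0) = 60
  3·M_1 + 8·M_2 + 1·M_3 = 6(Δ_2 - Δ_1) = -24
  1·M_2 + 6·M_3 + 2·M_4 = 6(Δ_3 - Δ_2) = -24
Natural end conditions: M_0 = M_4 = 0.
Solving: M_0 = 0, M_1 = 795/104, M_2 = -285/52, M_3 = -321/104, M_4 = 0.
On [3, 6], g(t) = -5 - 47/52·(t - 3) + 795/208·(t - 3)² - 35/48·(t - 3)³.
With (t - 3) = 1: g(4) = -877/312.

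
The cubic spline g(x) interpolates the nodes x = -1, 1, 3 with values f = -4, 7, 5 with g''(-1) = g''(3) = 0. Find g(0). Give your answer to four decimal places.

Put σ_i = g'' at the i-th knot. Here h = (2, 2) and Δ = (11/2, -1), so the interior equations h_(i-1)·σ_(i-1) + 2(h_(i-1)+h_i)·σ_i + h_i·σ_(i+1) = 6(Δ_i − Δ_(i-1)) read
  2·σ_0 + 8·σ_1 + 2·σ_2 = 6(Δ_1 - Δ_0) = -39
Natural end conditions: σ_0 = σ_2 = 0.
Hence σ_0 = 0, σ_1 = -39/8, σ_2 = 0.
On [-1, 1], g(x) = -4 + 57/8·(x + 1) + 0·(x + 1)² - 13/32·(x + 1)³.
With (x + 1) = 1: g(0) = 87/32.

2.7188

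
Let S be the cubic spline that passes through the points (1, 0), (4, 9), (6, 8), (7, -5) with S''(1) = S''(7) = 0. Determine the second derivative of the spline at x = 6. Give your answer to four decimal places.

-12.6429

Put σ_i = S'' at the i-th knot. Here h = (3, 2, 1) and Δ = (3, -1/2, -13), so the interior equations h_(i-1)·σ_(i-1) + 2(h_(i-1)+h_i)·σ_i + h_i·σ_(i+1) = 6(Δ_i − Δ_(i-1)) read
  3·σ_0 + 10·σ_1 + 2·σ_2 = 6(Δ_1 - Δ_0) = -21
  2·σ_1 + 6·σ_2 + 1·σ_3 = 6(Δ_2 - Δ_1) = -75
Natural end conditions: σ_0 = σ_3 = 0.
Solving the tridiagonal system: σ_0 = 0, σ_1 = 3/7, σ_2 = -177/14, σ_3 = 0.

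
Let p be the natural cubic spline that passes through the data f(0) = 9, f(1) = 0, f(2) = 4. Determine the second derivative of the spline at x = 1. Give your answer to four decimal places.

With M_i denoting the second derivative at x_i, h_i = 1, 1, and Δ_i = (y_(i+1) − y_i)/h_i = -9, 4:
  1·M_0 + 4·M_1 + 1·M_2 = 6(Δ_1 - Δ_0) = 78
Natural end conditions: M_0 = M_2 = 0.
Solving the tridiagonal system: M_0 = 0, M_1 = 39/2, M_2 = 0.

19.5000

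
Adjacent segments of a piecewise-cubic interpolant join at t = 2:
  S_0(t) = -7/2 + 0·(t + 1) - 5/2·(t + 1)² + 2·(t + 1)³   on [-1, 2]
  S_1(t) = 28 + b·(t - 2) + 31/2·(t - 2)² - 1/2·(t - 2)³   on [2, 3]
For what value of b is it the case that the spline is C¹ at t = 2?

S_0'(t) = 0 - 5·(t + 1) + 6·(t + 1)², so S_0'(2) = 39. On the right, S_1'(2) = b, so b = 39.

39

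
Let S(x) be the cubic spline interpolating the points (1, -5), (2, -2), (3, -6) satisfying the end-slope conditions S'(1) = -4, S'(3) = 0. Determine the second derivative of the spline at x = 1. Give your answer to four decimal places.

33.5000

With σ_i denoting the second derivative at x_i, h_i = 1, 1, and Δ_i = (y_(i+1) − y_i)/h_i = 3, -4:
  1·σ_0 + 4·σ_1 + 1·σ_2 = 6(Δ_1 - Δ_0) = -42
Clamped end conditions give two more equations: 2h_0·σ_0 + h_0·σ_1 = 6(Δ_0 - S'(1)) = 42 and h_1·σ_1 + 2h_1·σ_2 = 6(S'(3) - Δ_1) = 24.
Forward elimination and back-substitution give σ_0 = 67/2, σ_1 = -25, σ_2 = 49/2.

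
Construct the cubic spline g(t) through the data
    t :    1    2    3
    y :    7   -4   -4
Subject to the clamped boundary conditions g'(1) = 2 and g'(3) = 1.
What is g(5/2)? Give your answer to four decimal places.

Let m_i = g''(x_i). Step sizes h_i = 1, 1; slopes of the chords Δ_i = (y_(i+1) - y_i)/h_i = -11, 0.
  1·m_0 + 4·m_1 + 1·m_2 = 6(Δ_1 - Δ_0) = 66
Clamped end conditions give two more equations: 2h_0·m_0 + h_0·m_1 = 6(Δ_0 - g'(1)) = -78 and h_1·m_1 + 2h_1·m_2 = 6(g'(3) - Δ_1) = 6.
Solving the tridiagonal system: m_0 = -56, m_1 = 34, m_2 = -14.
On [2, 3], g(t) = -4 - 9·(t - 2) + 17·(t - 2)² - 8·(t - 2)³.
With (t - 2) = 1/2: g(5/2) = -21/4.

-5.2500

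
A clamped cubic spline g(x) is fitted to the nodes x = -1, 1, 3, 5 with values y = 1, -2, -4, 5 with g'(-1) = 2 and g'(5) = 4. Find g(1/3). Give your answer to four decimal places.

Let σ_i = g''(x_i). Step sizes h_i = 2, 2, 2; slopes of the chords Δ_i = (y_(i+1) - y_i)/h_i = -3/2, -1, 9/2.
  2·σ_0 + 8·σ_1 + 2·σ_2 = 6(Δ_1 - Δ_0) = 3
  2·σ_1 + 8·σ_2 + 2·σ_3 = 6(Δ_2 - Δ_1) = 33
Clamped end conditions give two more equations: 2h_0·σ_0 + h_0·σ_1 = 6(Δ_0 - g'(-1)) = -21 and h_2·σ_2 + 2h_2·σ_3 = 6(g'(5) - Δ_2) = -3.
Solving: σ_0 = -83/15, σ_1 = 17/30, σ_2 = 143/30, σ_3 = -47/15.
On [-1, 1], g(x) = 1 + 2·(x + 1) - 83/30·(x + 1)² + 61/120·(x + 1)³.
With (x + 1) = 4/3: g(1/3) = -19/405.

-0.0469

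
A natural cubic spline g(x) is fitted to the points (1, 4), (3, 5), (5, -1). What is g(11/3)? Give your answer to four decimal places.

Let m_i = g''(x_i). Step sizes h_i = 2, 2; slopes of the chords Δ_i = (y_(i+1) - y_i)/h_i = 1/2, -3.
  2·m_0 + 8·m_1 + 2·m_2 = 6(Δ_1 - Δ_0) = -21
Natural end conditions: m_0 = m_2 = 0.
Solving: m_0 = 0, m_1 = -21/8, m_2 = 0.
On [3, 5], g(x) = 5 - 5/4·(x - 3) - 21/16·(x - 3)² + 7/32·(x - 3)³.
With (x - 3) = 2/3: g(11/3) = 197/54.

3.6481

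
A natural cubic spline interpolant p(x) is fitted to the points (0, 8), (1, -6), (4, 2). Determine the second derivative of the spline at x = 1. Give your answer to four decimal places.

12.5000

Write M_i for p''(x_i). With h_i = 1, 3 and divided differences Δ_i = -14, 8/3, the continuity of p' gives the tridiagonal system
  1·M_0 + 8·M_1 + 3·M_2 = 6(Δ_1 - Δ_0) = 100
Natural end conditions: M_0 = M_2 = 0.
Hence M_0 = 0, M_1 = 25/2, M_2 = 0.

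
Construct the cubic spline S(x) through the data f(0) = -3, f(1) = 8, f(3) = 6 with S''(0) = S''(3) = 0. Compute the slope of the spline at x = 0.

13

Let M_i = S''(x_i). Step sizes h_i = 1, 2; slopes of the chords Δ_i = (y_(i+1) - y_i)/h_i = 11, -1.
  1·M_0 + 6·M_1 + 2·M_2 = 6(Δ_1 - Δ_0) = -72
Natural end conditions: M_0 = M_2 = 0.
Solving: M_0 = 0, M_1 = -12, M_2 = 0.
On [0, 1], S'(x) = b_0 + 2c_0·x + 3d_0·x² with b_0 = Δ_0 - h_0(2M_0 + M_1)/6 = 13, c_0 = M_0/2 = 0, d_0 = (M_1 - M_0)/(6h_0) = -2. So S'(0) = 13.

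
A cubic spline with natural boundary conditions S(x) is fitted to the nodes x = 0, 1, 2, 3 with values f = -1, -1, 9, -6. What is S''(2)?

-44

Write σ_i for S''(x_i). With h_i = 1, 1, 1 and divided differences Δ_i = 0, 10, -15, the continuity of S' gives the tridiagonal system
  1·σ_0 + 4·σ_1 + 1·σ_2 = 6(Δ_1 - Δ_0) = 60
  1·σ_1 + 4·σ_2 + 1·σ_3 = 6(Δ_2 - Δ_1) = -150
Natural end conditions: σ_0 = σ_3 = 0.
Solving: σ_0 = 0, σ_1 = 26, σ_2 = -44, σ_3 = 0.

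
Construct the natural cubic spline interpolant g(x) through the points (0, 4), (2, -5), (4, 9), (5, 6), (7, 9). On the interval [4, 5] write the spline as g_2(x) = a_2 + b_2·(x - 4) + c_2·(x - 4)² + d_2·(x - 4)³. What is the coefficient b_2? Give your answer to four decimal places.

Write M_i for g''(x_i). With h_i = 2, 2, 1, 2 and divided differences Δ_i = -9/2, 7, -3, 3/2, the continuity of g' gives the tridiagonal system
  2·M_0 + 8·M_1 + 2·M_2 = 6(Δ_1 - Δ_0) = 69
  2·M_1 + 6·M_2 + 1·M_3 = 6(Δ_2 - Δ_1) = -60
  1·M_2 + 6·M_3 + 2·M_4 = 6(Δ_3 - Δ_2) = 27
Natural end conditions: M_0 = M_4 = 0.
Solving: M_0 = 0, M_1 = 3189/256, M_2 = -981/64, M_3 = 903/128, M_4 = 0.
On [4, 5], with g_2(x) = a_2 + b_2·(x - 4) + c_2·(x - 4)² + d_2·(x - 4)³: c_2 = M_2/2 = -981/128, d_2 = (M_3 - M_2)/(6h_2) = 955/256, b_2 = Δ_2 - h_2(2M_2 + M_3)/6 = 239/256.

0.9336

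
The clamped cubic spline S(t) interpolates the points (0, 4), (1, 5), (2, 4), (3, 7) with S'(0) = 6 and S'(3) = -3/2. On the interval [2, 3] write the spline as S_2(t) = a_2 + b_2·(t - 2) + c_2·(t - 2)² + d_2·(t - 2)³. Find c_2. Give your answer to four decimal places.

Write σ_i for S''(x_i). With h_i = 1, 1, 1 and divided differences Δ_i = 1, -1, 3, the continuity of S' gives the tridiagonal system
  1·σ_0 + 4·σ_1 + 1·σ_2 = 6(Δ_1 - Δ_0) = -12
  1·σ_1 + 4·σ_2 + 1·σ_3 = 6(Δ_2 - Δ_1) = 24
Clamped end conditions give two more equations: 2h_0·σ_0 + h_0·σ_1 = 6(Δ_0 - S'(0)) = -30 and h_2·σ_2 + 2h_2·σ_3 = 6(S'(3) - Δ_2) = -27.
Solving the tridiagonal system: σ_0 = -69/5, σ_1 = -12/5, σ_2 = 57/5, σ_3 = -96/5.
On [2, 3], with S_2(t) = a_2 + b_2·(t - 2) + c_2·(t - 2)² + d_2·(t - 2)³: c_2 = σ_2/2 = 57/10, d_2 = (σ_3 - σ_2)/(6h_2) = -51/10, b_2 = Δ_2 - h_2(2σ_2 + σ_3)/6 = 12/5.

5.7000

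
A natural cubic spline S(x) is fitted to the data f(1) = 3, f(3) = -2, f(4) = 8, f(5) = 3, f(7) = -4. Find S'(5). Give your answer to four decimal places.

Write m_i for S''(x_i). With h_i = 2, 1, 1, 2 and divided differences Δ_i = -5/2, 10, -5, -7/2, the continuity of S' gives the tridiagonal system
  2·m_0 + 6·m_1 + 1·m_2 = 6(Δ_1 - Δ_0) = 75
  1·m_1 + 4·m_2 + 1·m_3 = 6(Δ_2 - Δ_1) = -90
  1·m_2 + 6·m_3 + 2·m_4 = 6(Δ_3 - Δ_2) = 9
Natural end conditions: m_0 = m_4 = 0.
Hence m_0 = 0, m_1 = 379/22, m_2 = -312/11, m_3 = 137/22, m_4 = 0.
On [5, 7], S'(x) = b_3 + 2c_3·(x - 5) + 3d_3·(x - 5)² with b_3 = Δ_3 - h_3(2m_3 + m_4)/6 = -505/66, c_3 = m_3/2 = 137/44, d_3 = (m_4 - m_3)/(6h_3) = -137/264. So S'(5) = -505/66.

-7.6515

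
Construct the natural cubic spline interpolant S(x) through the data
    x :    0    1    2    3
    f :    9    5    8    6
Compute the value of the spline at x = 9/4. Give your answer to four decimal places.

Put m_i = S'' at the i-th knot. Here h = (1, 1, 1) and Δ = (-4, 3, -2), so the interior equations h_(i-1)·m_(i-1) + 2(h_(i-1)+h_i)·m_i + h_i·m_(i+1) = 6(Δ_i − Δ_(i-1)) read
  1·m_0 + 4·m_1 + 1·m_2 = 6(Δ_1 - Δ_0) = 42
  1·m_1 + 4·m_2 + 1·m_3 = 6(Δ_2 - Δ_1) = -30
Natural end conditions: m_0 = m_3 = 0.
Solving the tridiagonal system: m_0 = 0, m_1 = 66/5, m_2 = -54/5, m_3 = 0.
On [2, 3], S(x) = 8 + 8/5·(x - 2) - 27/5·(x - 2)² + 9/5·(x - 2)³.
With (x - 2) = 1/4: S(9/4) = 2589/320.

8.0906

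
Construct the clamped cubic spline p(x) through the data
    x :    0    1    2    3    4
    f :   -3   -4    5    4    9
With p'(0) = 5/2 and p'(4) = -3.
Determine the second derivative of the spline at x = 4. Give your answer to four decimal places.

Write σ_i for p''(x_i). With h_i = 1, 1, 1, 1 and divided differences Δ_i = -1, 9, -1, 5, the continuity of p' gives the tridiagonal system
  1·σ_0 + 4·σ_1 + 1·σ_2 = 6(Δ_1 - Δ_0) = 60
  1·σ_1 + 4·σ_2 + 1·σ_3 = 6(Δ_2 - Δ_1) = -60
  1·σ_2 + 4·σ_3 + 1·σ_4 = 6(Δ_3 - Δ_2) = 36
Clamped end conditions give two more equations: 2h_0·σ_0 + h_0·σ_1 = 6(Δ_0 - p'(0)) = -21 and h_3·σ_3 + 2h_3·σ_4 = 6(p'(4) - Δ_3) = -48.
Hence σ_0 = -197/8, σ_1 = 113/4, σ_2 = -227/8, σ_3 = 101/4, σ_4 = -293/8.

-36.6250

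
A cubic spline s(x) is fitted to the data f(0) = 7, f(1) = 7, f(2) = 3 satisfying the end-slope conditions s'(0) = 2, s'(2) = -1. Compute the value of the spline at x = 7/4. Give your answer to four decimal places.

Put m_i = s'' at the i-th knot. Here h = (1, 1) and Δ = (0, -4), so the interior equations h_(i-1)·m_(i-1) + 2(h_(i-1)+h_i)·m_i + h_i·m_(i+1) = 6(Δ_i − Δ_(i-1)) read
  1·m_0 + 4·m_1 + 1·m_2 = 6(Δ_1 - Δ_0) = -24
Clamped end conditions give two more equations: 2h_0·m_0 + h_0·m_1 = 6(Δ_0 - s'(0)) = -12 and h_1·m_1 + 2h_1·m_2 = 6(s'(2) - Δ_1) = 18.
Hence m_0 = -3/2, m_1 = -9, m_2 = 27/2.
On [1, 2], s(x) = 7 - 13/4·(x - 1) - 9/2·(x - 1)² + 15/4·(x - 1)³.
With (x - 1) = 3/4: s(7/4) = 925/256.

3.6133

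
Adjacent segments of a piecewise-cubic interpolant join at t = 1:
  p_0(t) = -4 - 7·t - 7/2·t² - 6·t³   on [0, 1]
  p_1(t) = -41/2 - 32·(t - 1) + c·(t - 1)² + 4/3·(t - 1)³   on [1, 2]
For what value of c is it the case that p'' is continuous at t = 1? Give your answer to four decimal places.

p_0''(t) = -7 - 36·t, so p_0''(1) = -43. On the right, p_1''(1) = 2c, so c = -43/2.

-21.5000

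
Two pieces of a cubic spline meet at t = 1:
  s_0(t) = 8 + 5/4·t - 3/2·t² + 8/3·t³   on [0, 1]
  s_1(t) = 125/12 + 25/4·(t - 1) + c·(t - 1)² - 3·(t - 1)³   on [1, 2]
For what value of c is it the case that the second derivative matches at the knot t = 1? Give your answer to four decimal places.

6.5000

s_0''(t) = -3 + 16·t, so s_0''(1) = 13. On the right, s_1''(1) = 2c, so c = 13/2.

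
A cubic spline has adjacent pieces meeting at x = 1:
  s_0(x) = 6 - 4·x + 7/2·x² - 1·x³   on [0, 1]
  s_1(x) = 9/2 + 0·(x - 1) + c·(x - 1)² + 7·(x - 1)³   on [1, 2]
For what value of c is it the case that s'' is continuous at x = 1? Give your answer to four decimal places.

0.5000

s_0''(x) = 7 - 6·x, so s_0''(1) = 1. On the right, s_1''(1) = 2c, so c = 1/2.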